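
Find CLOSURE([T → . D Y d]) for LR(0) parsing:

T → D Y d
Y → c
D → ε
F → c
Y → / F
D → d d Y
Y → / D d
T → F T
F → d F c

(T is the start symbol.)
{ [D → . d d Y], [D → .], [T → . D Y d] }

To compute CLOSURE, for each item [A → α.Bβ] where B is a non-terminal, add [B → .γ] for all productions B → γ; repeat for the newly added items until nothing changes.

Start with: [T → . D Y d]
  [T → . D Y d] has the dot before D: add [D → .], [D → . d d Y]
No further items can be added.

CLOSURE = { [D → . d d Y], [D → .], [T → . D Y d] }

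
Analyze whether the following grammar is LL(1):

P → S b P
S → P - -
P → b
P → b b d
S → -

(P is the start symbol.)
No. Predict set conflict for P: { 'b' }

A grammar is LL(1) if for each non-terminal N with multiple productions, the predict sets of those productions are pairwise disjoint, where PREDICT(N → α) = (FIRST(α) \ {ε}) ∪ (FOLLOW(N) if α ⇒* ε).

Relevant sets:
  FIRST(S) = { '-', 'b' }
  FIRST(P) = { '-', 'b' }

For P:
  PREDICT(P → S b P) = { '-', 'b' }
  PREDICT(P → b) = { 'b' }
  PREDICT(P → b b d) = { 'b' }
For S:
  PREDICT(S → P '-' '-') = { '-', 'b' }
  PREDICT(S → '-') = { '-' }

Conflict found: Predict set conflict for P: { 'b' }
The grammar is NOT LL(1).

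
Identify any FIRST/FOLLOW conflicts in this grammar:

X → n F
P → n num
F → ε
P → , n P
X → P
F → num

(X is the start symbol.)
A FIRST/FOLLOW conflict occurs when a non-terminal N has a nullable alternative N → β (β ⇒* ε) and another alternative N → α with FIRST(α) ∩ FOLLOW(N) ≠ ∅: on such a lookahead the parser cannot decide between expanding α and letting N vanish via β.

Nullable non-terminals: F.

F: nullable alternative(s) F → ε; FOLLOW(F) = { $ }
  F → ε: FIRST \ {ε} = { } — this is the only nullable alternative, skip
  F → num: FIRST \ {ε} = { 'num' } — disjoint from FOLLOW(F)

P, X have no nullable alternative, so no FIRST/FOLLOW check is needed there.

No FIRST/FOLLOW conflicts found.

Answer: No FIRST/FOLLOW conflicts.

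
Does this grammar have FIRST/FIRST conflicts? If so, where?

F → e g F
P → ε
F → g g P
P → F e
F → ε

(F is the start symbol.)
No FIRST/FIRST conflicts.

A FIRST/FIRST conflict occurs when two productions N → α and N → β for the same non-terminal have FIRST(α) ∩ FIRST(β) ≠ ∅ (with ε ∈ FIRST of a nullable right-hand side, so two nullable alternatives also conflict).

FIRST sets of the non-terminals at (or reachable through a nullable prefix from) the front of some alternative:
  FIRST(F) = { 'e', 'g', ε }

Productions for F:
  F → e g F: FIRST = { 'e' }
  F → g g P: FIRST = { 'g' }
  F → ε: FIRST = { ε }
Productions for P:
  P → ε: FIRST = { ε }
  P → F e: FIRST = { 'e', 'g' }

All alternatives of each non-terminal have pairwise disjoint FIRST sets.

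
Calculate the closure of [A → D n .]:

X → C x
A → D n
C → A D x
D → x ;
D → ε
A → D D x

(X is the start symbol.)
{ [A → D n .] }

To compute CLOSURE, for each item [A → α.Bβ] where B is a non-terminal, add [B → .γ] for all productions B → γ; repeat for the newly added items until nothing changes.

Start with: [A → D n .]
The dot is at the end, so nothing is added.

CLOSURE = { [A → D n .] }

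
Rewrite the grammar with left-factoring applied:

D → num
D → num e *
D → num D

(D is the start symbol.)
Left-factoring transforms A → αβ₁ | αβ₂ into A → αA' and A' → β₁ | β₂
(α is the longest common prefix among the alternatives). Repeat until
no nonterminal has two alternatives with a common prefix.

Round 1: D has alternatives sharing prefix 'num'. Introduce D': D → num D'
  Add: D' → ε
  Add: D' → e *
  Add: D' → D

No remaining common prefixes — done.

Resulting grammar:
D → num D'
D' → ε
D' → e *
D' → D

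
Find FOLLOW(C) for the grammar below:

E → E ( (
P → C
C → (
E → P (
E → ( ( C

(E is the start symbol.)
{ $, '(' }

In P → C: C is at the end, add FOLLOW(P)
In E → ( ( C: C is at the end, add FOLLOW(E)

The FOLLOW sets referred to above (computed the same way, to a fixed point):
  FOLLOW(P) = { '(' }
  FOLLOW(E) = { $, '(' }

Taking the union: FOLLOW(C) = { $, '(' }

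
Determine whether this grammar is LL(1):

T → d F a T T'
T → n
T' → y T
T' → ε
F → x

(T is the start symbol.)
A grammar is LL(1) if for each non-terminal N with multiple productions, the predict sets of those productions are pairwise disjoint, where PREDICT(N → α) = (FIRST(α) \ {ε}) ∪ (FOLLOW(N) if α ⇒* ε).

Relevant sets:
  FOLLOW(T') = { $, 'y' }

For T:
  PREDICT(T → d F a T T') = { 'd' }
  PREDICT(T → n) = { 'n' }
For T':
  PREDICT(T' → y T) = { 'y' }
  PREDICT(T' → ε) = { $, 'y' }
F has a single production, so nothing to check there.

Conflict found: Predict set conflict for T': { 'y' }
The grammar is NOT LL(1).

Answer: No. Predict set conflict for T': { 'y' }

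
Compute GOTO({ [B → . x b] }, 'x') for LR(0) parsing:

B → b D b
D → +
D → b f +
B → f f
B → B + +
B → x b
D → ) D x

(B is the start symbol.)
{ [B → x . b] }

GOTO(I, 'x') = CLOSURE({ [A → αX.β] : [A → α.Xβ] ∈ I, X = 'x' })

Items with dot before 'x', with the dot advanced:
  [B → . x b] → [B → x . b]
Closure adds nothing (no advanced item has the dot before a non-terminal).

GOTO = { [B → x . b] }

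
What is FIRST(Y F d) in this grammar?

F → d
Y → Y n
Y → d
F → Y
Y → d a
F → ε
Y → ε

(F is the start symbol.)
{ 'd', 'n' }

FIRST sets of the non-terminals involved (from the grammar, by fixed-point iteration):
  FIRST(Y) = { 'd', 'n', ε }
  FIRST(F) = { 'd', 'n', ε }

To compute FIRST(Y F d), process the symbols left to right:
Symbol Y is a non-terminal. Add FIRST(Y) \ {ε} = { 'd', 'n' }
Y is nullable (ε ∈ FIRST(Y)), continue to the next symbol.
Symbol F is a non-terminal. Add FIRST(F) \ {ε} = { 'd', 'n' }
F is nullable (ε ∈ FIRST(F)), continue to the next symbol.
Symbol d is a terminal. Add 'd' and stop.
FIRST(Y F d) = { 'd', 'n' }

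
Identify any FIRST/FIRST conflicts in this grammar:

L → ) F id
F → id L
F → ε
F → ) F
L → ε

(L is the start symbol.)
A FIRST/FIRST conflict occurs when two productions N → α and N → β for the same non-terminal have FIRST(α) ∩ FIRST(β) ≠ ∅ (with ε ∈ FIRST of a nullable right-hand side, so two nullable alternatives also conflict).

Productions for L:
  L → ) F id: FIRST = { ')' }
  L → ε: FIRST = { ε }
Productions for F:
  F → id L: FIRST = { 'id' }
  F → ε: FIRST = { ε }
  F → ) F: FIRST = { ')' }

All alternatives of each non-terminal have pairwise disjoint FIRST sets.

Answer: No FIRST/FIRST conflicts.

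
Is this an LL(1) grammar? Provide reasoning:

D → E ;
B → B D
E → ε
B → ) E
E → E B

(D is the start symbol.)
A grammar is LL(1) if for each non-terminal N with multiple productions, the predict sets of those productions are pairwise disjoint, where PREDICT(N → α) = (FIRST(α) \ {ε}) ∪ (FOLLOW(N) if α ⇒* ε).

Relevant sets:
  FIRST(B) = { ')' }
  FIRST(E) = { ')', ε }
  FOLLOW(E) = { ')', ';' }

For B:
  PREDICT(B → B D) = { ')' }
  PREDICT(B → ')' E) = { ')' }
For E:
  PREDICT(E → ε) = { ')', ';' }
  PREDICT(E → E B) = { ')' }
D has a single production, so nothing to check there.

Conflict found: Predict set conflict for B: { ')' }
The grammar is NOT LL(1).

Answer: No. Predict set conflict for B: { ')' }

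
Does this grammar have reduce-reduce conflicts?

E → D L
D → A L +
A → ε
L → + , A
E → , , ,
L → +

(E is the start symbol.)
No reduce-reduce conflicts

A reduce-reduce conflict occurs when an LR(0) state has two complete items [A → α .] and [B → β .] — both call for a reduction, and with no lookahead the parser cannot choose between them.

Augment with E' → E and build the canonical LR(0) collection (I0 = CLOSURE({[E' → . E]}), then GOTO on every symbol after a dot until no new states appear). It has 13 states:
  I0: { [A → .], [D → . A L +], [E → . , , ,], [E → . D L], [E' → . E] }  — shift, reduce
  I1: { [E → , . , ,] }  — shift
  I2: { [D → A . L +], [L → . + , A], [L → . +] }  — shift
  I3: { [E → D . L], [L → . + , A], [L → . +] }  — shift
  I4: { [E' → E .] }  — accept
  I5: { [L → + . , A], [L → + .] }  — shift, reduce
  I6: { [E → D L .] }  — reduce
  I7: { [A → .], [L → + , . A] }  — reduce
  I8: { [L → + , A .] }  — reduce
  I9: { [D → A L . +] }  — shift
  I10: { [D → A L + .] }  — reduce
  I11: { [E → , , . ,] }  — shift
  I12: { [E → , , , .] }  — reduce

No state contains more than one complete item.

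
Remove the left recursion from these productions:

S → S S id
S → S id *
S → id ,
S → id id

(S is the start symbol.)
S → id , S'
S → id id S'
S' → S id S'
S' → id * S'
S' → ε

S is directly left-recursive. The standard transformation for
  A → A α₁ | ... | A α_m | β₁ | ... | β_n
is
  A  → β₁ A' | ... | β_n A'
  A' → α₁ A' | ... | α_m A' | ε

S → id , becomes S → id , S'
S → id id becomes S → id id S'
S → S S id becomes S' → S id S'
S → S id * becomes S' → id * S'
Add S' → ε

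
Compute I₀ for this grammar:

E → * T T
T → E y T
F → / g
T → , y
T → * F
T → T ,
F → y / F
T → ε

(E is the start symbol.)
First, augment the grammar with E' → E
I₀ = CLOSURE({ [E' → . E] }):
  [E' → . E] has the dot before E: add [E → . * T T]
No further items can be added.

I₀ = { [E → . * T T], [E' → . E] }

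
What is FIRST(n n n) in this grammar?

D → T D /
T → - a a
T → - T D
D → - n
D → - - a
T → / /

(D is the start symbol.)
{ 'n' }

To compute FIRST(n n n), process the symbols left to right:
Symbol n is a terminal. Add 'n' and stop.
FIRST(n n n) = { 'n' }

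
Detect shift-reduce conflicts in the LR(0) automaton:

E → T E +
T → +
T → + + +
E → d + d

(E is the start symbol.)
A shift-reduce conflict occurs when an LR(0) state has both:
  - a complete (reduce) item [A → α .] (dot at the end), and
  - a shift item [B → β . c γ] (dot before a terminal).

Augment with E' → E and build the canonical LR(0) collection (I0 = CLOSURE({[E' → . E]}), then GOTO on every symbol after a dot until no new states appear). It has 11 states:
  I0: { [E → . T E +], [E → . d + d], [E' → . E], [T → . + + +], [T → . +] }  — shift
  I1: { [T → + . + +], [T → + .] }  — shift, reduce
  I2: { [E' → E .] }  — accept
  I3: { [E → . T E +], [E → . d + d], [E → T . E +], [T → . + + +], [T → . +] }  — shift
  I4: { [E → d . + d] }  — shift
  I5: { [E → d + . d] }  — shift
  I6: { [E → d + d .] }  — reduce
  I7: { [E → T E . +] }  — shift
  I8: { [E → T E + .] }  — reduce
  I9: { [T → + + . +] }  — shift
  I10: { [T → + + + .] }  — reduce

I1 contains reduce item [T → + .] and shift item [T → + . + +] — shift-reduce conflict.

Answer: Yes — I1: [T → + .] vs [T → + . + +]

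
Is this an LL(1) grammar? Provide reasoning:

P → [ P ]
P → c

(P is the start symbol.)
Yes, the grammar is LL(1).

A grammar is LL(1) if for each non-terminal N with multiple productions, the predict sets of those productions are pairwise disjoint, where PREDICT(N → α) = (FIRST(α) \ {ε}) ∪ (FOLLOW(N) if α ⇒* ε).

For P:
  PREDICT(P → '[' P ']') = { '[' }
  PREDICT(P → c) = { 'c' }

All predict sets are disjoint. The grammar IS LL(1).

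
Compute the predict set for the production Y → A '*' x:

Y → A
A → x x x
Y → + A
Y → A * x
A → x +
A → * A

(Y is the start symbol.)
PREDICT(Y → A '*' x) = (FIRST(RHS) \ {ε}) ∪ (FOLLOW(Y) if ε ∈ FIRST(RHS), i.e. RHS ⇒* ε)
FIRST(A) = { '*', 'x' }
FIRST(A '*' x) = { '*', 'x' }
ε ∉ FIRST(A '*' x), so FOLLOW(Y) is not added.
PREDICT(Y → A '*' x) = { '*', 'x' }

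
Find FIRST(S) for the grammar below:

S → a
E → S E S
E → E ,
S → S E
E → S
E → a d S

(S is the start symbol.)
To compute FIRST(S), examine every production with S on the left-hand side, reading each right-hand side left to right until a non-nullable symbol is reached.

From S → a:
  - a is a terminal: add 'a' and stop
From S → S E:
  - S is the symbol being defined: contributes nothing new
    S is not nullable, so stop

Collecting: FIRST(S) = { 'a' }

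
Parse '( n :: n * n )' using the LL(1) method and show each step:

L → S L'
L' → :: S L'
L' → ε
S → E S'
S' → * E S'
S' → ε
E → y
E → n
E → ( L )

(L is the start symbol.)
Stack is shown with the top on the left.

Stack                Input             Action
---------------------------------------------
L $                  ( n :: n * n ) $  output L → S L'
S L' $               ( n :: n * n ) $  output S → E S'
E S' L' $            ( n :: n * n ) $  output E → ( L )
( L ) S' L' $        ( n :: n * n ) $  match '('
L ) S' L' $          n :: n * n ) $    output L → S L'
S L' ) S' L' $       n :: n * n ) $    output S → E S'
E S' L' ) S' L' $    n :: n * n ) $    output E → n
n S' L' ) S' L' $    n :: n * n ) $    match 'n'
S' L' ) S' L' $      :: n * n ) $      output S' → ε
L' ) S' L' $         :: n * n ) $      output L' → :: S L'
:: S L' ) S' L' $    :: n * n ) $      match '::'
S L' ) S' L' $       n * n ) $         output S → E S'
E S' L' ) S' L' $    n * n ) $         output E → n
n S' L' ) S' L' $    n * n ) $         match 'n'
S' L' ) S' L' $      * n ) $           output S' → * E S'
* E S' L' ) S' L' $  * n ) $           match '*'
E S' L' ) S' L' $    n ) $             output E → n
n S' L' ) S' L' $    n ) $             match 'n'
S' L' ) S' L' $      ) $               output S' → ε
L' ) S' L' $         ) $               output L' → ε
) S' L' $            ) $               match ')'
S' L' $              $                 output S' → ε
L' $                 $                 output L' → ε
$                    $                 accept

The string is accepted.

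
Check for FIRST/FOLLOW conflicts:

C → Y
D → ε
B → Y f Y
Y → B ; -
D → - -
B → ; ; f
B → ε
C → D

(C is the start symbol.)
Yes. B → Y f Y with FOLLOW(B) on { ';' }; B → ';' ';' f with FOLLOW(B) on { ';' }

A FIRST/FOLLOW conflict occurs when a non-terminal N has a nullable alternative N → β (β ⇒* ε) and another alternative N → α with FIRST(α) ∩ FOLLOW(N) ≠ ∅: on such a lookahead the parser cannot decide between expanding α and letting N vanish via β.

Nullable non-terminals: B, C, D.
FIRST sets used below: FIRST(Y) = { ';' }, FIRST(D) = { '-', ε }

B: nullable alternative(s) B → ε; FOLLOW(B) = { ';' }
  B → Y f Y: FIRST \ {ε} = { ';' } — overlaps FOLLOW(B) on { ';' }: CONFLICT
  B → ; ; f: FIRST \ {ε} = { ';' } — overlaps FOLLOW(B) on { ';' }: CONFLICT
  B → ε: FIRST \ {ε} = { } — this is the only nullable alternative, skip

C: nullable alternative(s) C → D; FOLLOW(C) = { $ }
  C → Y: FIRST \ {ε} = { ';' } — disjoint from FOLLOW(C)
  C → D: FIRST \ {ε} = { '-' } — this is the only nullable alternative, skip

D: nullable alternative(s) D → ε; FOLLOW(D) = { $ }
  D → ε: FIRST \ {ε} = { } — this is the only nullable alternative, skip
  D → - -: FIRST \ {ε} = { '-' } — disjoint from FOLLOW(D)

Y has no nullable alternative, so no FIRST/FOLLOW check is needed there.

So the grammar has 2 FIRST/FOLLOW conflicts (marked CONFLICT above).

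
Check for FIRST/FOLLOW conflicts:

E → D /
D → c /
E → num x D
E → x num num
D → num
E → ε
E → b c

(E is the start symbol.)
A FIRST/FOLLOW conflict occurs when a non-terminal N has a nullable alternative N → β (β ⇒* ε) and another alternative N → α with FIRST(α) ∩ FOLLOW(N) ≠ ∅: on such a lookahead the parser cannot decide between expanding α and letting N vanish via β.

Nullable non-terminals: E.
FIRST sets used below: FIRST(D) = { 'c', 'num' }

E: nullable alternative(s) E → ε; FOLLOW(E) = { $ }
  E → D /: FIRST \ {ε} = { 'c', 'num' } — disjoint from FOLLOW(E)
  E → num x D: FIRST \ {ε} = { 'num' } — disjoint from FOLLOW(E)
  E → x num num: FIRST \ {ε} = { 'x' } — disjoint from FOLLOW(E)
  E → ε: FIRST \ {ε} = { } — this is the only nullable alternative, skip
  E → b c: FIRST \ {ε} = { 'b' } — disjoint from FOLLOW(E)

D has no nullable alternative, so no FIRST/FOLLOW check is needed there.

No FIRST/FOLLOW conflicts found.

Answer: No FIRST/FOLLOW conflicts.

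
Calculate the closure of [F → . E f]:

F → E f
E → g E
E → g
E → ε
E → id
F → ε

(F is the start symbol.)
To compute CLOSURE, for each item [A → α.Bβ] where B is a non-terminal, add [B → .γ] for all productions B → γ; repeat for the newly added items until nothing changes.

Start with: [F → . E f]
  [F → . E f] has the dot before E: add [E → . g E], [E → . g], [E → .], [E → . id]
No further items can be added.

CLOSURE = { [E → . g E], [E → . g], [E → . id], [E → .], [F → . E f] }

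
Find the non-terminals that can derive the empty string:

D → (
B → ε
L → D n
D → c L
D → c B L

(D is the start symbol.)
ε-productions: B → ε
So B is immediately nullable.
No further non-terminal can be added: every production for the remaining non-terminals contains a terminal or a non-nullable non-terminal.
Nullable = { 'B' }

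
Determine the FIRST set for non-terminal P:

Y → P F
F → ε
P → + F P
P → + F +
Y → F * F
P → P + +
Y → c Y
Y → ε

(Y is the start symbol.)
To compute FIRST(P), examine every production with P on the left-hand side, reading each right-hand side left to right until a non-nullable symbol is reached.

From P → + F P:
  - '+' is a terminal: add '+' and stop
From P → + F +:
  - '+' is a terminal: add '+' and stop
From P → P + +:
  - P is the symbol being defined: contributes nothing new
    P is not nullable, so stop

Collecting: FIRST(P) = { '+' }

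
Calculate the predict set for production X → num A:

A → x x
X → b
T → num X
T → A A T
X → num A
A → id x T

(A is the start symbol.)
PREDICT(X → num A) = (FIRST(RHS) \ {ε}) ∪ (FOLLOW(X) if ε ∈ FIRST(RHS), i.e. RHS ⇒* ε)
FIRST(num A) = { 'num' }
ε ∉ FIRST(num A), so FOLLOW(X) is not added.
PREDICT(X → num A) = { 'num' }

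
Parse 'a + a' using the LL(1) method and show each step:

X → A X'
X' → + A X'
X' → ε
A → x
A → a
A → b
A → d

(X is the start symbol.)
Stack is shown with the top on the left.

Stack     Input    Action
-------------------------
X $       a + a $  output X → A X'
A X' $    a + a $  output A → a
a X' $    a + a $  match 'a'
X' $      + a $    output X' → + A X'
+ A X' $  + a $    match '+'
A X' $    a $      output A → a
a X' $    a $      match 'a'
X' $      $        output X' → ε
$         $        accept

The string is accepted.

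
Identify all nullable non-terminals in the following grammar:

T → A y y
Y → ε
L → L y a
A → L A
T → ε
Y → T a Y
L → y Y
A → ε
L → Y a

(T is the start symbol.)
A non-terminal is nullable if it can derive ε (the empty string): either it has an ε-production, or it has a production whose right-hand side consists entirely of nullable non-terminals.

ε-productions: Y → ε, T → ε, A → ε
So Y, T, A are immediately nullable.
No further non-terminal can be added: every production for the remaining non-terminals contains a terminal or a non-nullable non-terminal.
Nullable = { 'A', 'T', 'Y' }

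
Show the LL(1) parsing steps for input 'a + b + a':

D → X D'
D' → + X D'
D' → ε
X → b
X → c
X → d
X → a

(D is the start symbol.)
LL(1) parsing maintains a stack (initially the start symbol over $) and the input. At each step: if the stack top is a terminal, match it against the current input token; if it is a non-terminal N, replace it with the RHS of M[N, lookahead] (the unique production whose predict set contains the lookahead).

Stack is shown with the top on the left.

Stack     Input        Action
-----------------------------
D $       a + b + a $  output D → X D'
X D' $    a + b + a $  output X → a
a D' $    a + b + a $  match 'a'
D' $      + b + a $    output D' → + X D'
+ X D' $  + b + a $    match '+'
X D' $    b + a $      output X → b
b D' $    b + a $      match 'b'
D' $      + a $        output D' → + X D'
+ X D' $  + a $        match '+'
X D' $    a $          output X → a
a D' $    a $          match 'a'
D' $      $            output D' → ε
$         $            accept

The string is accepted.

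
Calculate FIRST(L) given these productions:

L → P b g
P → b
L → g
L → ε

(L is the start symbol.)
FIRST sets of the other non-terminals involved (by the same procedure, iterated to a fixed point):
  FIRST(P) = { 'b' }

From L → P b g:
  - P is a non-terminal: add FIRST(P) \ {ε} = { 'b' }
    P is not nullable, so stop
From L → g:
  - g is a terminal: add 'g' and stop
From L → ε:
  - ε-production, so ε ∈ FIRST(L)

Collecting: FIRST(L) = { 'b', 'g', ε }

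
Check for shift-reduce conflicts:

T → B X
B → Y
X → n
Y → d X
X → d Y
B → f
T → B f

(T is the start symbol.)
No shift-reduce conflicts

A shift-reduce conflict occurs when an LR(0) state has both:
  - a complete (reduce) item [A → α .] (dot at the end), and
  - a shift item [B → β . c γ] (dot before a terminal).

Augment with T' → T and build the canonical LR(0) collection (I0 = CLOSURE({[T' → . T]}), then GOTO on every symbol after a dot until no new states appear). It has 12 states:
  I0: { [B → . Y], [B → . f], [T → . B X], [T → . B f], [T' → . T], [Y → . d X] }  — shift
  I1: { [T → B . X], [T → B . f], [X → . d Y], [X → . n] }  — shift
  I2: { [T' → T .] }  — accept
  I3: { [B → Y .] }  — reduce
  I4: { [X → . d Y], [X → . n], [Y → d . X] }  — shift
  I5: { [B → f .] }  — reduce
  I6: { [Y → d X .] }  — reduce
  I7: { [X → d . Y], [Y → . d X] }  — shift
  I8: { [X → n .] }  — reduce
  I9: { [X → d Y .] }  — reduce
  I10: { [T → B X .] }  — reduce
  I11: { [T → B f .] }  — reduce

No state contains both a complete item and a shift item.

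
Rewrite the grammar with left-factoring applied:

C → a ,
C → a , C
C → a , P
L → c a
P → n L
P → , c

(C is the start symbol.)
C → a , C'
C' → ε
C' → C
C' → P
L → c a
P → n L
P → , c

Left-factoring transforms A → αβ₁ | αβ₂ into A → αA' and A' → β₁ | β₂
(α is the longest common prefix among the alternatives). Repeat until
no nonterminal has two alternatives with a common prefix.

Round 1: C has alternatives sharing prefix 'a ,'. Introduce C': C → a , C'
  Add: C' → ε
  Add: C' → C
  Add: C' → P

No remaining common prefixes — done.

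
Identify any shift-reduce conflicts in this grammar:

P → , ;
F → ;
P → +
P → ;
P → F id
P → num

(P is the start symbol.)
No shift-reduce conflicts

A shift-reduce conflict occurs when an LR(0) state has both:
  - a complete (reduce) item [A → α .] (dot at the end), and
  - a shift item [B → β . c γ] (dot before a terminal).

Augment with P' → P and build the canonical LR(0) collection (I0 = CLOSURE({[P' → . P]}), then GOTO on every symbol after a dot until no new states appear). It has 9 states:
  I0: { [F → . ;], [P → . +], [P → . , ;], [P → . ;], [P → . F id], [P → . num], [P' → . P] }  — shift
  I1: { [P → + .] }  — reduce
  I2: { [P → , . ;] }  — shift
  I3: { [F → ; .], [P → ; .] }  — 2 reduces
  I4: { [P → F . id] }  — shift
  I5: { [P' → P .] }  — accept
  I6: { [P → num .] }  — reduce
  I7: { [P → F id .] }  — reduce
  I8: { [P → , ; .] }  — reduce

No state contains both a complete item and a shift item.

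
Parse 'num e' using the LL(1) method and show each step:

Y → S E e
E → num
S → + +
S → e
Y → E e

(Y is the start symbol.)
Stack is shown with the top on the left.

Stack    Input    Action
------------------------
Y $      num e $  output Y → E e
E e $    num e $  output E → num
num e $  num e $  match 'num'
e $      e $      match 'e'
$        $        accept

The string is accepted.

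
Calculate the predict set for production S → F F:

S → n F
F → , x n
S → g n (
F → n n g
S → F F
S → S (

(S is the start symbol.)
PREDICT(S → F F) = (FIRST(RHS) \ {ε}) ∪ (FOLLOW(S) if ε ∈ FIRST(RHS), i.e. RHS ⇒* ε)
FIRST(F) = { ',', 'n' }
FIRST(F F) = { ',', 'n' }
ε ∉ FIRST(F F), so FOLLOW(S) is not added.
PREDICT(S → F F) = { ',', 'n' }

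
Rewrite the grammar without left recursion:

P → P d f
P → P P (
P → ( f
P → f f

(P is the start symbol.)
P is directly left-recursive. The standard transformation for
  A → A α₁ | ... | A α_m | β₁ | ... | β_n
is
  A  → β₁ A' | ... | β_n A'
  A' → α₁ A' | ... | α_m A' | ε

P → ( f becomes P → ( f P'
P → f f becomes P → f f P'
P → P d f becomes P' → d f P'
P → P P ( becomes P' → P ( P'
Add P' → ε

Resulting grammar:
P → ( f P'
P → f f P'
P' → d f P'
P' → P ( P'
P' → ε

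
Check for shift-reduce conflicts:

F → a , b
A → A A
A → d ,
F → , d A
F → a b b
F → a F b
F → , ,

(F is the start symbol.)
Yes — I12: [F → , d A .] vs [A → . d ,]; I15: [A → A A .] vs [A → . d ,]

A shift-reduce conflict occurs when an LR(0) state has both:
  - a complete (reduce) item [A → α .] (dot at the end), and
  - a shift item [B → β . c γ] (dot before a terminal).

Augment with F' → F and build the canonical LR(0) collection (I0 = CLOSURE({[F' → . F]}), then GOTO on every symbol after a dot until no new states appear). It has 16 states:
  I0: { [F → . , ,], [F → . , d A], [F → . a , b], [F → . a F b], [F → . a b b], [F' → . F] }  — shift
  I1: { [F → , . ,], [F → , . d A] }  — shift
  I2: { [F' → F .] }  — accept
  I3: { [F → . , ,], [F → . , d A], [F → . a , b], [F → . a F b], [F → . a b b], [F → a . , b], [F → a . F b], [F → a . b b] }  — shift
  I4: { [F → , . ,], [F → , . d A], [F → a , . b] }  — shift
  I5: { [F → a F . b] }  — shift
  I6: { [F → a b . b] }  — shift
  I7: { [F → a b b .] }  — reduce
  I8: { [F → a F b .] }  — reduce
  I9: { [F → , , .] }  — reduce
  I10: { [F → a , b .] }  — reduce
  I11: { [A → . A A], [A → . d ,], [F → , d . A] }  — shift
  I12: { [A → . A A], [A → . d ,], [A → A . A], [F → , d A .] }  — shift, reduce
  I13: { [A → d . ,] }  — shift
  I14: { [A → d , .] }  — reduce
  I15: { [A → . A A], [A → . d ,], [A → A . A], [A → A A .] }  — shift, reduce

I12 contains reduce item [F → , d A .] and shift item [A → . d ,] — shift-reduce conflict.
I15 contains reduce item [A → A A .] and shift item [A → . d ,] — shift-reduce conflict.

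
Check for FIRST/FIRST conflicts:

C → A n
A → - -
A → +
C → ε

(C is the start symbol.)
A FIRST/FIRST conflict occurs when two productions N → α and N → β for the same non-terminal have FIRST(α) ∩ FIRST(β) ≠ ∅ (with ε ∈ FIRST of a nullable right-hand side, so two nullable alternatives also conflict).

FIRST sets of the non-terminals at (or reachable through a nullable prefix from) the front of some alternative:
  FIRST(A) = { '+', '-' }

Productions for C:
  C → A n: FIRST = { '+', '-' }
  C → ε: FIRST = { ε }
Productions for A:
  A → - -: FIRST = { '-' }
  A → +: FIRST = { '+' }

All alternatives of each non-terminal have pairwise disjoint FIRST sets.

Answer: No FIRST/FIRST conflicts.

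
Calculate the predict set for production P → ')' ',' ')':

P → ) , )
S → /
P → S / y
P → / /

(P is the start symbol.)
{ ')' }

PREDICT(P → ')' ',' ')') = (FIRST(RHS) \ {ε}) ∪ (FOLLOW(P) if ε ∈ FIRST(RHS), i.e. RHS ⇒* ε)
FIRST(')' ',' ')') = { ')' }
ε ∉ FIRST(')' ',' ')'), so FOLLOW(P) is not added.
PREDICT(P → ')' ',' ')') = { ')' }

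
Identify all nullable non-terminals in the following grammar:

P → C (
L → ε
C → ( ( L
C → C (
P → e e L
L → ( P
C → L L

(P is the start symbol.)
{ 'C', 'L' }

ε-productions: L → ε
So L is immediately nullable.
C → L L: every symbol on the right is nullable, so C is nullable too.
No further non-terminal can be added: every production for the remaining non-terminals contains a terminal or a non-nullable non-terminal.
Nullable = { 'C', 'L' }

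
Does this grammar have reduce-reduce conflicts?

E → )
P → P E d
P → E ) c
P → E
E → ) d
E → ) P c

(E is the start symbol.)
No reduce-reduce conflicts

A reduce-reduce conflict occurs when an LR(0) state has two complete items [A → α .] and [B → β .] — both call for a reduction, and with no lookahead the parser cannot choose between them.

Augment with E' → E and build the canonical LR(0) collection (I0 = CLOSURE({[E' → . E]}), then GOTO on every symbol after a dot until no new states appear). It has 11 states:
  I0: { [E → . ) P c], [E → . ) d], [E → . )], [E' → . E] }  — shift
  I1: { [E → ) . P c], [E → ) . d], [E → ) .], [E → . ) P c], [E → . ) d], [E → . )], [P → . E ) c], [P → . E], [P → . P E d] }  — shift, reduce
  I2: { [E' → E .] }  — accept
  I3: { [P → E . ) c], [P → E .] }  — shift, reduce
  I4: { [E → ) P . c], [E → . ) P c], [E → . ) d], [E → . )], [P → P . E d] }  — shift
  I5: { [E → ) d .] }  — reduce
  I6: { [P → P E . d] }  — shift
  I7: { [E → ) P c .] }  — reduce
  I8: { [P → P E d .] }  — reduce
  I9: { [P → E ) . c] }  — shift
  I10: { [P → E ) c .] }  — reduce

No state contains more than one complete item.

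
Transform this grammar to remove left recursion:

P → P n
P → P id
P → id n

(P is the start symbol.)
P → id n P'
P' → n P'
P' → id P'
P' → ε

P is directly left-recursive. The standard transformation for
  A → A α₁ | ... | A α_m | β₁ | ... | β_n
is
  A  → β₁ A' | ... | β_n A'
  A' → α₁ A' | ... | α_m A' | ε

P → id n becomes P → id n P'
P → P n becomes P' → n P'
P → P id becomes P' → id P'
Add P' → ε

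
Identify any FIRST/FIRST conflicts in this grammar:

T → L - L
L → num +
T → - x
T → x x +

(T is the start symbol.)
A FIRST/FIRST conflict occurs when two productions N → α and N → β for the same non-terminal have FIRST(α) ∩ FIRST(β) ≠ ∅ (with ε ∈ FIRST of a nullable right-hand side, so two nullable alternatives also conflict).

FIRST sets of the non-terminals at (or reachable through a nullable prefix from) the front of some alternative:
  FIRST(L) = { 'num' }

Productions for T:
  T → L - L: FIRST = { 'num' }
  T → - x: FIRST = { '-' }
  T → x x +: FIRST = { 'x' }
L has only one production, so no FIRST/FIRST conflict is possible there.

All alternatives of each non-terminal have pairwise disjoint FIRST sets.

Answer: No FIRST/FIRST conflicts.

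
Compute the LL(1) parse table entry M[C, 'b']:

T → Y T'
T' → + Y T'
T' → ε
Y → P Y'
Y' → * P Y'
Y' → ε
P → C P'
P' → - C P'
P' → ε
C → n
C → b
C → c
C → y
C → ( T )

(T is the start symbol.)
To find M[C, 'b'], we find productions for C where 'b' is in the predict set (PREDICT(N → α) = (FIRST(α) \ {ε}) ∪ (FOLLOW(N) if α ⇒* ε)).

C → n: PREDICT = { 'n' }
C → b: PREDICT = { 'b' }
  'b' is in predict set, so this production goes in M[C, 'b']
C → c: PREDICT = { 'c' }
C → y: PREDICT = { 'y' }
C → ( T ): PREDICT = { '(' }

M[C, 'b'] = C → b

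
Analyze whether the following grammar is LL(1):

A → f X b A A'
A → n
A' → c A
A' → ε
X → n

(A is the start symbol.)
Relevant sets:
  FOLLOW(A') = { $, 'c' }

For A:
  PREDICT(A → f X b A A') = { 'f' }
  PREDICT(A → n) = { 'n' }
For A':
  PREDICT(A' → c A) = { 'c' }
  PREDICT(A' → ε) = { $, 'c' }
X has a single production, so nothing to check there.

Conflict found: Predict set conflict for A': { 'c' }
The grammar is NOT LL(1).

Answer: No. Predict set conflict for A': { 'c' }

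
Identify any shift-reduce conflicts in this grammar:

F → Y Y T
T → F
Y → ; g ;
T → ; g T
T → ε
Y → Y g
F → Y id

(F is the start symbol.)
Augment with F' → F and build the canonical LR(0) collection (I0 = CLOSURE({[F' → . F]}), then GOTO on every symbol after a dot until no new states appear). It has 15 states:
  I0: { [F → . Y Y T], [F → . Y id], [F' → . F], [Y → . ; g ;], [Y → . Y g] }  — shift
  I1: { [Y → ; . g ;] }  — shift
  I2: { [F' → F .] }  — accept
  I3: { [F → Y . Y T], [F → Y . id], [Y → . ; g ;], [Y → . Y g], [Y → Y . g] }  — shift
  I4: { [F → . Y Y T], [F → . Y id], [F → Y Y . T], [T → . ; g T], [T → . F], [T → .], [Y → . ; g ;], [Y → . Y g], [Y → Y . g] }  — shift, reduce
  I5: { [Y → Y g .] }  — reduce
  I6: { [F → Y id .] }  — reduce
  I7: { [T → ; . g T], [Y → ; . g ;] }  — shift
  I8: { [T → F .] }  — reduce
  I9: { [F → Y Y T .] }  — reduce
  I10: { [F → . Y Y T], [F → . Y id], [T → . ; g T], [T → . F], [T → .], [T → ; g . T], [Y → . ; g ;], [Y → . Y g], [Y → ; g . ;] }  — shift, reduce
  I11: { [T → ; . g T], [Y → ; . g ;], [Y → ; g ; .] }  — shift, reduce
  I12: { [T → ; g T .] }  — reduce
  I13: { [Y → ; g . ;] }  — shift
  I14: { [Y → ; g ; .] }  — reduce

I4 contains reduce item [T → .] and shift items [T → . ; g T], [Y → . ; g ;], [Y → Y . g] — shift-reduce conflict.
I10 contains reduce item [T → .] and shift items [T → . ; g T], [Y → . ; g ;], [Y → ; g . ;] — shift-reduce conflict.
I11 contains reduce item [Y → ; g ; .] and shift items [T → ; . g T], [Y → ; . g ;] — shift-reduce conflict.

Answer: Yes — I4: [T → .] vs [T → . ; g T]; I10: [T → .] vs [T → . ; g T]; I11: [Y → ; g ; .] vs [T → ; . g T]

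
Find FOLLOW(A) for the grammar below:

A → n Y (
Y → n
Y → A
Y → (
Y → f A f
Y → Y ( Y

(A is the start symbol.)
{ $, '(', 'f' }

To compute FOLLOW(A), find every occurrence of A on a right-hand side N → α A β: add FIRST(β) \ {ε}, and if β is empty or nullable also add FOLLOW(N). Iterate to a fixed point.

A is the start symbol, so $ ∈ FOLLOW(A).
In Y → A: A is at the end, add FOLLOW(Y)
In Y → f A f: A is followed by f, add FIRST(f) \ {ε} = { 'f' }

The FOLLOW sets referred to above (computed the same way, to a fixed point):
  FOLLOW(Y) = { '(' }

Taking the union: FOLLOW(A) = { $, '(', 'f' }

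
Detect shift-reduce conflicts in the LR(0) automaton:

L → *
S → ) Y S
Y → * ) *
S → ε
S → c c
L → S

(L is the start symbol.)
A shift-reduce conflict occurs when an LR(0) state has both:
  - a complete (reduce) item [A → α .] (dot at the end), and
  - a shift item [B → β . c γ] (dot before a terminal).

Augment with L' → L and build the canonical LR(0) collection (I0 = CLOSURE({[L' → . L]}), then GOTO on every symbol after a dot until no new states appear). It has 12 states:
  I0: { [L → . *], [L → . S], [L' → . L], [S → . ) Y S], [S → . c c], [S → .] }  — shift, reduce
  I1: { [S → ) . Y S], [Y → . * ) *] }  — shift
  I2: { [L → * .] }  — reduce
  I3: { [L' → L .] }  — accept
  I4: { [L → S .] }  — reduce
  I5: { [S → c . c] }  — shift
  I6: { [S → c c .] }  — reduce
  I7: { [Y → * . ) *] }  — shift
  I8: { [S → ) Y . S], [S → . ) Y S], [S → . c c], [S → .] }  — shift, reduce
  I9: { [S → ) Y S .] }  — reduce
  I10: { [Y → * ) . *] }  — shift
  I11: { [Y → * ) * .] }  — reduce

I0 contains reduce item [S → .] and shift items [L → . *], [S → . ) Y S], [S → . c c] — shift-reduce conflict.
I8 contains reduce item [S → .] and shift items [S → . ) Y S], [S → . c c] — shift-reduce conflict.

Answer: Yes — I0: [S → .] vs [L → . *]; I8: [S → .] vs [S → . ) Y S]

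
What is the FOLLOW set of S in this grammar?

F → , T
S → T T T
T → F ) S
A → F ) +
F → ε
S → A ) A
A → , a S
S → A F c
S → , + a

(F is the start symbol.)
To compute FOLLOW(S), find every occurrence of S on a right-hand side N → α S β: add FIRST(β) \ {ε}, and if β is empty or nullable also add FOLLOW(N). Iterate to a fixed point.

In T → F ) S: S is at the end, add FOLLOW(T)
In A → , a S: S is at the end, add FOLLOW(A)

The FOLLOW sets referred to above (computed the same way, to a fixed point):
  FOLLOW(T) = { $, ')', ',', 'c' }
  FOLLOW(A) = { $, ')', ',', 'c' }

Taking the union: FOLLOW(S) = { $, ')', ',', 'c' }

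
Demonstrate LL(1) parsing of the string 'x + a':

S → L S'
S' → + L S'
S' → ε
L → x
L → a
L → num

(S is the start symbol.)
Stack is shown with the top on the left.

Stack     Input    Action
-------------------------
S $       x + a $  output S → L S'
L S' $    x + a $  output L → x
x S' $    x + a $  match 'x'
S' $      + a $    output S' → + L S'
+ L S' $  + a $    match '+'
L S' $    a $      output L → a
a S' $    a $      match 'a'
S' $      $        output S' → ε
$         $        accept

The string is accepted.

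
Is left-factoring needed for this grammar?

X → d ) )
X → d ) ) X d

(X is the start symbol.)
Left-factoring is needed when two productions for the same non-terminal
share a common prefix on the right-hand side.

Productions for X:
  X → d ) )
  X → d ) ) X d

Found common prefix 'd ) )' in productions for X

Answer: Yes, X has productions with common prefix 'd ) )'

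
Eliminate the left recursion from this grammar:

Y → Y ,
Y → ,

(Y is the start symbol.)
Y is directly left-recursive. The standard transformation for
  A → A α₁ | ... | A α_m | β₁ | ... | β_n
is
  A  → β₁ A' | ... | β_n A'
  A' → α₁ A' | ... | α_m A' | ε

Y → , becomes Y → , Y'
Y → Y , becomes Y' → , Y'
Add Y' → ε

Resulting grammar:
Y → , Y'
Y' → , Y'
Y' → ε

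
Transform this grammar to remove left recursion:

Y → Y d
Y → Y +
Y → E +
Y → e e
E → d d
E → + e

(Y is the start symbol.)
Y → E + Y'
Y → e e Y'
Y' → d Y'
Y' → + Y'
Y' → ε
E → d d
E → + e

Y is directly left-recursive. The standard transformation for
  A → A α₁ | ... | A α_m | β₁ | ... | β_n
is
  A  → β₁ A' | ... | β_n A'
  A' → α₁ A' | ... | α_m A' | ε

Y → E + becomes Y → E + Y'
Y → e e becomes Y → e e Y'
Y → Y d becomes Y' → d Y'
Y → Y + becomes Y' → + Y'
Add Y' → ε

Productions for other non-terminals are unchanged:
  E → d d
  E → + e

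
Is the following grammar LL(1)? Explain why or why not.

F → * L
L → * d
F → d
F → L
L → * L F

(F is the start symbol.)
No. Predict set conflict for F: { '*' }

A grammar is LL(1) if for each non-terminal N with multiple productions, the predict sets of those productions are pairwise disjoint, where PREDICT(N → α) = (FIRST(α) \ {ε}) ∪ (FOLLOW(N) if α ⇒* ε).

Relevant sets:
  FIRST(L) = { '*' }

For F:
  PREDICT(F → '*' L) = { '*' }
  PREDICT(F → d) = { 'd' }
  PREDICT(F → L) = { '*' }
For L:
  PREDICT(L → '*' d) = { '*' }
  PREDICT(L → '*' L F) = { '*' }

Conflict found: Predict set conflict for F: { '*' }
The grammar is NOT LL(1).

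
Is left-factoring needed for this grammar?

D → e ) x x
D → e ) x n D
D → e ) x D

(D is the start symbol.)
Yes, D has productions with common prefix 'e ) x'

Left-factoring is needed when two productions for the same non-terminal
share a common prefix on the right-hand side.

Productions for D:
  D → e ) x x
  D → e ) x n D
  D → e ) x D

Found common prefix 'e ) x' in productions for D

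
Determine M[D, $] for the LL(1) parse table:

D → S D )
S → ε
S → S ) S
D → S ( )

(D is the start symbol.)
Empty (error entry)

To find M[D, $], we find productions for D where $ is in the predict set (PREDICT(N → α) = (FIRST(α) \ {ε}) ∪ (FOLLOW(N) if α ⇒* ε)).

Relevant sets:
  FIRST(S) = { ')', ε }
  FIRST(D) = { '(', ')' }

D → S D ): PREDICT = { '(', ')' }
D → S ( ): PREDICT = { '(', ')' }

M[D, $] is empty (no production applies)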